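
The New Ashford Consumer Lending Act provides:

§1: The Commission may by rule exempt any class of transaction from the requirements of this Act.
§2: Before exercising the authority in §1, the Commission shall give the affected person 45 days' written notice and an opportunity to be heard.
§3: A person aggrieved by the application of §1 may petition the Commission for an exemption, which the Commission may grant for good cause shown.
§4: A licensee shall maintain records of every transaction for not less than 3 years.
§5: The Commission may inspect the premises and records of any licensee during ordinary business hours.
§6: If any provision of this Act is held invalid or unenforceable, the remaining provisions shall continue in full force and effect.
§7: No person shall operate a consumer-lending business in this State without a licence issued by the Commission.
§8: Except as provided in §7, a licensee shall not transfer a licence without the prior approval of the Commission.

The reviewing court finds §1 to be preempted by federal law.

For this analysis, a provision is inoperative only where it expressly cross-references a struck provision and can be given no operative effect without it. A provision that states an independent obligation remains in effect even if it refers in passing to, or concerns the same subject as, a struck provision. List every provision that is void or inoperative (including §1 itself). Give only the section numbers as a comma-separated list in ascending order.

§1 is struck. §2 operates only by reference to §1, so it falls with §1. The only function of §3 is the exemption procedure for §1, so it cannot stand once §1 is removed. Under the severability clause in §6, the remaining provisions continue in force. §4, §5, §6, §7, and §8 remain in effect.

1, 2, 3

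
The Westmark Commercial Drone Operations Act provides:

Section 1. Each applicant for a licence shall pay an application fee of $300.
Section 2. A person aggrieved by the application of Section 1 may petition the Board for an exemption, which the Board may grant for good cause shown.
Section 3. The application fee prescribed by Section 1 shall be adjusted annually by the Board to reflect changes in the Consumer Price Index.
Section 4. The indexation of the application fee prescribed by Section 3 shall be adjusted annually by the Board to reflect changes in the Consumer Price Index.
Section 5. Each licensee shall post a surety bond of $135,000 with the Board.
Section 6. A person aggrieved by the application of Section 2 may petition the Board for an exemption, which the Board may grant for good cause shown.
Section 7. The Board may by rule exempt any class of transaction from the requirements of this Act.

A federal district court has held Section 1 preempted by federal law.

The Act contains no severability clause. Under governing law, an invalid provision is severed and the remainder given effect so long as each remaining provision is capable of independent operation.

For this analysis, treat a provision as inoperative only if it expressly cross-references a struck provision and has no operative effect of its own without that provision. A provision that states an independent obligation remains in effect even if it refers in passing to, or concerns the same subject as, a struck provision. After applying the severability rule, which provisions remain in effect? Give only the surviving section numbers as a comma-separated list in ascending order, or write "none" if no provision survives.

Section 1 is struck. The only function of Section 2 is the exemption procedure for Section 1, so it cannot stand once Section 1 is removed. Section 3 operates only by reference to Section 1, so it falls with Section 1. The whole of Section 4 is the indexation of the indexation of the application fee, defined by reference to Section 3, so Section 4 cannot stand once Section 3 is removed. Section 6 operates only by reference to Section 2, so it falls with Section 2. With no severability clause, the stated default rule severs what cannot stand and enforces each remaining provision that can operate on its own. Section 5 and Section 7 remain in effect.

5, 7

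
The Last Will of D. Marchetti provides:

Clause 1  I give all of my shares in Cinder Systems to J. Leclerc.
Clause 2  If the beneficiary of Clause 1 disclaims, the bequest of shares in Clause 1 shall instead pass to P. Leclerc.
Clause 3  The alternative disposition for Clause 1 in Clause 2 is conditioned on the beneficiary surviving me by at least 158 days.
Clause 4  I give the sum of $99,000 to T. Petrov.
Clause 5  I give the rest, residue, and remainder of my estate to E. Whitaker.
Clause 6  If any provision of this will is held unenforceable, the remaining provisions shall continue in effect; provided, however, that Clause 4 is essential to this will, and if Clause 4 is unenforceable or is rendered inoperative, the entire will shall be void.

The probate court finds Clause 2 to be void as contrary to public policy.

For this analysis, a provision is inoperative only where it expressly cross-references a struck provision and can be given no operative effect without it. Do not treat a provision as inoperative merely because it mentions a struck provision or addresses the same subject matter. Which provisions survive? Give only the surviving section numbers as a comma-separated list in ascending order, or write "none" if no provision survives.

Clause 2 is struck. Clause 3 operates only by reference to Clause 2, so it falls with Clause 2. Clause 6 makes Clause 4 an essential term, but Clause 4 is unaffected, so the severability proviso in Clause 6 preserves the remaining provisions. Clause 1, Clause 4, Clause 5, and Clause 6 remain in effect.

1, 4, 5, 6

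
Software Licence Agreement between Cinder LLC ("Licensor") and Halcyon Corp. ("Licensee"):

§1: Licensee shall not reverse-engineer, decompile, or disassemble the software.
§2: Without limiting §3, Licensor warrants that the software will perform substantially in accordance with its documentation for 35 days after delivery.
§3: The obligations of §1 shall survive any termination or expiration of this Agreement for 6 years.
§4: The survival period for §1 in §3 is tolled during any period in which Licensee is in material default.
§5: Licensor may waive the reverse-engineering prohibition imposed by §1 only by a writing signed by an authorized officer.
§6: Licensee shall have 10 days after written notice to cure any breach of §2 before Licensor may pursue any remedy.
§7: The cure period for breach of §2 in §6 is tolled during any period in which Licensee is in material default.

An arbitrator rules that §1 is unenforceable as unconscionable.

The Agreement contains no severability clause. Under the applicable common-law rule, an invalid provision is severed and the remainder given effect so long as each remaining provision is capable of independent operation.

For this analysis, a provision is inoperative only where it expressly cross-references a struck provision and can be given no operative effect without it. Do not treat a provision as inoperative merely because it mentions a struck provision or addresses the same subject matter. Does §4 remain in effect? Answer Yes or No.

No

§1 is struck. §3 operates only by reference to §1, so it falls with §1. The only function of §5 is the waiver condition for §1, so it cannot stand once §1 is removed. §4 does nothing except set the tolling of the survival period for §1 by reference to §3; with §3 gone it has no independent effect and is inoperative. §2 mentions §3 but its own obligation stands independently of §3, so §2 is not affected. With no severability clause, the stated default rule severs what cannot stand and enforces each remaining provision that can operate on its own. That leaves §2, §6, and §7 in effect. §4 is among the inoperative provisions, so the answer is no.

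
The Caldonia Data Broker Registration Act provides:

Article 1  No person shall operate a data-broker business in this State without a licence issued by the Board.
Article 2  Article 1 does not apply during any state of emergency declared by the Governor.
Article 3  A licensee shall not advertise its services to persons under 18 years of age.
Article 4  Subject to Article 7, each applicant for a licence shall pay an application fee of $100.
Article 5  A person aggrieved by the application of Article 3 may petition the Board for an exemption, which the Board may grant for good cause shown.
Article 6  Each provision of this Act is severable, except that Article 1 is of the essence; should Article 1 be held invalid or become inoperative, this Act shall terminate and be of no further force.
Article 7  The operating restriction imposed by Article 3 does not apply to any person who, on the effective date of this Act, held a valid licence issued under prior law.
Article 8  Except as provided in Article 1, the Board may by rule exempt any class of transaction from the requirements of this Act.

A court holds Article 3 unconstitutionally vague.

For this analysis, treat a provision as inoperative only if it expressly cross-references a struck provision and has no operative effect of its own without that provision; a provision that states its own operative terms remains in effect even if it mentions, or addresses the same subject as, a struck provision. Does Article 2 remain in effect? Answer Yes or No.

Article 3 is struck. Article 5 operates only by reference to Article 3, so it falls with Article 3. Article 7 operates only by reference to Article 3, so it falls with Article 3. Although Article 4 refers to Article 7, its operative terms do not depend on Article 7, so it remains in effect. Article 6 makes Article 1 an essential term, but Article 1 is unaffected, so the severability proviso in Article 6 preserves the remaining provisions. Article 1, Article 2, Article 4, Article 6, and Article 8 remain in effect. Article 2 is among the surviving provisions, so the answer is yes.

Yes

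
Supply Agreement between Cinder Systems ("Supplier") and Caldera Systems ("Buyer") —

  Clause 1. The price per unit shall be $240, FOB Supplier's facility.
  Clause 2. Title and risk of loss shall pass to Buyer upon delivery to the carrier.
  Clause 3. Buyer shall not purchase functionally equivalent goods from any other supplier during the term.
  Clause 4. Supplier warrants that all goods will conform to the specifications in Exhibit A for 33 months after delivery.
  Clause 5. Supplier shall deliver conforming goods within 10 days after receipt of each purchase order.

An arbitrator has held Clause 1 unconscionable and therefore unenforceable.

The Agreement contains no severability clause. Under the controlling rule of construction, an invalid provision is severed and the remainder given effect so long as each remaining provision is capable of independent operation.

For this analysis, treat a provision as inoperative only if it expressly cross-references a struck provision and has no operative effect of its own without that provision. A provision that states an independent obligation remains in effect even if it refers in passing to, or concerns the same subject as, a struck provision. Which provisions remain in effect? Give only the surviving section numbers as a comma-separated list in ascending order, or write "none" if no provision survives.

2, 3, 4, 5

Clause 1 is struck. Nothing else in the Agreement is defined by reference to Clause 1. With no severability clause, the stated default rule severs what cannot stand and enforces each remaining provision that can operate on its own. Clause 2, Clause 3, Clause 4, and Clause 5 remain in effect.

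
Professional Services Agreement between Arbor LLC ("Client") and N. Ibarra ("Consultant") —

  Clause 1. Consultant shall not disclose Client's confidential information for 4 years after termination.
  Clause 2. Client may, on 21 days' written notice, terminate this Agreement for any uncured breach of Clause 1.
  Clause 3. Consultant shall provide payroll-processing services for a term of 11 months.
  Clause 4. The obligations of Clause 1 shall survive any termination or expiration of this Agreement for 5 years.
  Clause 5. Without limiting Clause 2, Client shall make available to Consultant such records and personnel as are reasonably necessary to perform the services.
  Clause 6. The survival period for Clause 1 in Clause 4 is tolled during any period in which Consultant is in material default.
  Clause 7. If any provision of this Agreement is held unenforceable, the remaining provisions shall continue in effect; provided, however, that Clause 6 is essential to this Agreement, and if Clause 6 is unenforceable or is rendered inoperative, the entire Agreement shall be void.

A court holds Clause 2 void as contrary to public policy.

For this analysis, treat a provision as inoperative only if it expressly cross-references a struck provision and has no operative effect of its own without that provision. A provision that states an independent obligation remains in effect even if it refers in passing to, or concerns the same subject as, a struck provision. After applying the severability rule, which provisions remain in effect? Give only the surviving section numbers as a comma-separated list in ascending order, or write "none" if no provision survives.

1, 3, 4, 5, 6, 7

Clause 2 is struck. Although Clause 5 refers to Clause 2, its operative terms do not depend on Clause 2, so it remains in effect. No other provision's operative terms depend on Clause 2. Clause 7 makes Clause 6 an essential term, but Clause 6 is unaffected, so the severability proviso in Clause 7 preserves the remaining provisions. Clause 1, Clause 3, Clause 4, Clause 5, Clause 6, and Clause 7 remain in effect.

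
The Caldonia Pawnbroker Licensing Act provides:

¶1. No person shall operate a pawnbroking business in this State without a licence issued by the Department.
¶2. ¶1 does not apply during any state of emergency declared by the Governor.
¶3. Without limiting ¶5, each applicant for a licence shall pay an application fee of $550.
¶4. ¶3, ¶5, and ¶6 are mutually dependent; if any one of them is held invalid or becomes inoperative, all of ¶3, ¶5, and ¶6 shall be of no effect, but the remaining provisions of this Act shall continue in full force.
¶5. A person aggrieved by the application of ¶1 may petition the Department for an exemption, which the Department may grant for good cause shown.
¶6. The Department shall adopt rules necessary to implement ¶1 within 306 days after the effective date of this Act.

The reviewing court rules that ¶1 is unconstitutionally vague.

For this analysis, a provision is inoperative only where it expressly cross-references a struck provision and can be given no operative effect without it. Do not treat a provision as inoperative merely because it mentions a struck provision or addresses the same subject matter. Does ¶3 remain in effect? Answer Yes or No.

¶1 is struck. ¶2 has no operative effect of its own apart from ¶1 and is therefore inoperative. ¶5 operates only by reference to ¶1, so it falls with ¶1. ¶6 merely fixes the rulemaking mandate for ¶1; with ¶1 gone it has nothing to operate on and falls away. ¶4 declares ¶3, ¶5, and ¶6 mutually dependent; since one of them has fallen, all of them are of no effect. That brings down ¶3 as well. The remainder continues in force under ¶4. Only ¶4 remains in effect. ¶3 is among the inoperative provisions, so the answer is no.

No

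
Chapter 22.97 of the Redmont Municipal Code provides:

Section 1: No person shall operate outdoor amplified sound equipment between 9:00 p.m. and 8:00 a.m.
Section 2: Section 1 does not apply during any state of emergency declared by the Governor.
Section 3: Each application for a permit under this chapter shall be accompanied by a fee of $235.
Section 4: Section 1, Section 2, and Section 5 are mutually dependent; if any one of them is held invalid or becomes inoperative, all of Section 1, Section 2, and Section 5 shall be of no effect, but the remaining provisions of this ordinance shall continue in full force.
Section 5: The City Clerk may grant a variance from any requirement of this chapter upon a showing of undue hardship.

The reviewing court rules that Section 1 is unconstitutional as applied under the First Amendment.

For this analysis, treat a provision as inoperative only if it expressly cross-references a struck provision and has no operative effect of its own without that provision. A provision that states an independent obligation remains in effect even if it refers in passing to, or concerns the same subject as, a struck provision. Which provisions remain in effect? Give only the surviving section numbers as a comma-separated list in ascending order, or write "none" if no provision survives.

Section 1 is struck. The only function of Section 2 is the emergency suspension of Section 1, so it cannot stand once Section 1 is removed. Section 4 declares Section 1, Section 2, and Section 5 mutually dependent; since one of them has fallen, all of them are of no effect. That brings down Section 5 as well. The remainder continues in force under Section 4. The provisions still in force are Section 3 and Section 4.

3, 4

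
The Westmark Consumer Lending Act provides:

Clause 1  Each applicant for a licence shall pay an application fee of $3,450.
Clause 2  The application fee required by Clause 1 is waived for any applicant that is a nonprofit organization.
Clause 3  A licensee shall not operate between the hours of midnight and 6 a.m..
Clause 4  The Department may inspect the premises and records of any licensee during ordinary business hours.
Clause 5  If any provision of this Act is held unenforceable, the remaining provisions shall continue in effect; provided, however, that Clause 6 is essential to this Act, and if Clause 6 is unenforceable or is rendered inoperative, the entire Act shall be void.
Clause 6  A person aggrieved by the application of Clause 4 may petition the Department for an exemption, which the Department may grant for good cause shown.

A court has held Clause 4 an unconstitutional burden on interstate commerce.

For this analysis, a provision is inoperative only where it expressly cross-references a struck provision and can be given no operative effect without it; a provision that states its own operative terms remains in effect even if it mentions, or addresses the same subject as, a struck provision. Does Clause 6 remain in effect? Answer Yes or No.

Clause 4 is struck. Clause 6 operates only by reference to Clause 4, so it falls with Clause 4. Clause 5 makes Clause 6 an essential term, and Clause 6 has been rendered inoperative by the cascade; under Clause 5, the entire Act is therefore void. No provision of the Act survives. Clause 6 is among the inoperative provisions, so the answer is no.

No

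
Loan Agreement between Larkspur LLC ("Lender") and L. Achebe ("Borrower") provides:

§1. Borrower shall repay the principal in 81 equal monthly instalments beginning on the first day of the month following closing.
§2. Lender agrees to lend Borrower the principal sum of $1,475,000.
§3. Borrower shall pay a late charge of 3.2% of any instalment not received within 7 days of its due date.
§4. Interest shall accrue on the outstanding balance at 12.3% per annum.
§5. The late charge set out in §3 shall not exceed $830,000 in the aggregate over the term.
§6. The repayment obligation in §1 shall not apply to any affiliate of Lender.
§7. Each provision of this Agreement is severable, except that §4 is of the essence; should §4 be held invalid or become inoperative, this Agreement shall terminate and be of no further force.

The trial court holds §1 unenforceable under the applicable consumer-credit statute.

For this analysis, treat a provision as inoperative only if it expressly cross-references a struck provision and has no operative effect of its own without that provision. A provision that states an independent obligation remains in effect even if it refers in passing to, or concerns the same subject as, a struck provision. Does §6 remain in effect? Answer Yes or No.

§1 is struck. §6 has no operative effect of its own apart from §1 and is therefore inoperative. §7 makes §4 an essential term, but §4 is unaffected, so the severability proviso in §7 preserves the remaining provisions. That leaves §2, §3, §4, §5, and §7 in effect. §6 is among the inoperative provisions, so the answer is no.

No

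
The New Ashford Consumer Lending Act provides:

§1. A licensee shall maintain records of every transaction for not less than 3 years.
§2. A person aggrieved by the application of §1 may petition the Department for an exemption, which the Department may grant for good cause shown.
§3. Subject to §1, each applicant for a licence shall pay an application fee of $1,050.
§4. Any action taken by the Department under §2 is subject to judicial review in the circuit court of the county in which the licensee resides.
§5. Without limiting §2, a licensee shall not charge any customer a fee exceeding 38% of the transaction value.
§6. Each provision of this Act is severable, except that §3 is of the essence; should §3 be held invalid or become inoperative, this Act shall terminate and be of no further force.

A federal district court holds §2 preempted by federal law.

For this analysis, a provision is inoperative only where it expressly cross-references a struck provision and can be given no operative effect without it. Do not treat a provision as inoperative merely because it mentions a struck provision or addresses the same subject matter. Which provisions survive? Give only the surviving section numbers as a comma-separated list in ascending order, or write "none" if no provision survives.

1, 3, 5, 6

§2 is struck. §4 has no operative effect of its own apart from §2 and is therefore inoperative. Although §5 refers to §2, its operative terms do not depend on §2, so it remains in effect. §6 makes §3 an essential term, but §3 is unaffected, so the severability proviso in §6 preserves the remaining provisions. That leaves §1, §3, §5, and §6 in effect.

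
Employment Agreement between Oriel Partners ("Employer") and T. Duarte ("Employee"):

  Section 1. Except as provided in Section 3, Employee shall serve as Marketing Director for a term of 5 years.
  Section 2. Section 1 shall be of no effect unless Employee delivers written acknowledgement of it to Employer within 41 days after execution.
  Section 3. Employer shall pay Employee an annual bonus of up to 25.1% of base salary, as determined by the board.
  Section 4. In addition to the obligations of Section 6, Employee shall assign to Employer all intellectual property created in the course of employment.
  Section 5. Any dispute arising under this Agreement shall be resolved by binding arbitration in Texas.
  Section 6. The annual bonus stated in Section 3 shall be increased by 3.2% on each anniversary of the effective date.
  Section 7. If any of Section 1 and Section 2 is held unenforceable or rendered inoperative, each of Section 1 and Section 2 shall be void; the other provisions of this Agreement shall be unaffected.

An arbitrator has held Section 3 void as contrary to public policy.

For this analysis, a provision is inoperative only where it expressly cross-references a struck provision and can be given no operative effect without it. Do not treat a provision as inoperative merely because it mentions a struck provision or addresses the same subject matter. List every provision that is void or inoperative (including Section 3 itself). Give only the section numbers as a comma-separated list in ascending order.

Section 3 is struck. The whole of Section 6 is the escalation of the annual bonus, defined by reference to Section 3, so Section 6 cannot stand once Section 3 is removed. Although Section 4 refers to Section 6, its operative terms do not depend on Section 6, so it remains in effect. Section 1 mentions Section 3 but its own obligation stands independently of Section 3, so Section 1 is not affected. Section 7 ties Section 1 and Section 2 together, but none of those is affected here; the remaining provisions continue in force under Section 7. Section 1, Section 2, Section 4, Section 5, and Section 7 remain in effect.

3, 6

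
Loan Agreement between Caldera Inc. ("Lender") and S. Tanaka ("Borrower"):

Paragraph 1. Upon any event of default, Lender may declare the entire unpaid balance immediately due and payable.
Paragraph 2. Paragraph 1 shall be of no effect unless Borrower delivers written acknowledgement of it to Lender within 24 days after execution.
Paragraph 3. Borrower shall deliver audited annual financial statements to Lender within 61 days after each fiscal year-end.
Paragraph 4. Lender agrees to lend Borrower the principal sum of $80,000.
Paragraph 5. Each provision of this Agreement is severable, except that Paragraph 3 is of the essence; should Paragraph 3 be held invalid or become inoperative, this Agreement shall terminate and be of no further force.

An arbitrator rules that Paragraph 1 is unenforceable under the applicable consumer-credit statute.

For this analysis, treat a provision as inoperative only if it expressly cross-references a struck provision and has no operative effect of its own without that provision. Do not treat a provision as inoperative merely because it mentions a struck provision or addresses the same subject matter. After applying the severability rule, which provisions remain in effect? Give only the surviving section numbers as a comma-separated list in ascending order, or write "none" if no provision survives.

3, 4, 5

Paragraph 1 is struck. Paragraph 2 merely fixes the acknowledgement condition for Paragraph 1; with Paragraph 1 gone it has nothing to operate on and falls away. Paragraph 5 makes Paragraph 3 an essential term, but Paragraph 3 is unaffected, so the severability proviso in Paragraph 5 preserves the remaining provisions. The provisions still in force are Paragraph 3, Paragraph 4, and Paragraph 5.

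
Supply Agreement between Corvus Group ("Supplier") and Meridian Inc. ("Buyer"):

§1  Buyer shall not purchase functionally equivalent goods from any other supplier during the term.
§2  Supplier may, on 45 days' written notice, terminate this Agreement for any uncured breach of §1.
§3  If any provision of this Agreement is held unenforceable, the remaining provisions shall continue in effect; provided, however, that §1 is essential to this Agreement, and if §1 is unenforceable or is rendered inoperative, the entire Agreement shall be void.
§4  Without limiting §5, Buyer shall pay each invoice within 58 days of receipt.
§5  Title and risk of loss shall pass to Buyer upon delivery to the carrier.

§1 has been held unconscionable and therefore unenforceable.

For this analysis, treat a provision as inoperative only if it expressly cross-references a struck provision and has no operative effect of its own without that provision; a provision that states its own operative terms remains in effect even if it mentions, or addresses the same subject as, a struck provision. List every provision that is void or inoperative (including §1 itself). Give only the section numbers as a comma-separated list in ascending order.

§1 is struck. §2 has no operative effect of its own apart from §1 and is therefore inoperative. §3 makes §1 an essential term, and §1 is the provision held invalid; under §3, the entire Agreement is therefore void. No provision of the Agreement survives.

1, 2, 3, 4, 5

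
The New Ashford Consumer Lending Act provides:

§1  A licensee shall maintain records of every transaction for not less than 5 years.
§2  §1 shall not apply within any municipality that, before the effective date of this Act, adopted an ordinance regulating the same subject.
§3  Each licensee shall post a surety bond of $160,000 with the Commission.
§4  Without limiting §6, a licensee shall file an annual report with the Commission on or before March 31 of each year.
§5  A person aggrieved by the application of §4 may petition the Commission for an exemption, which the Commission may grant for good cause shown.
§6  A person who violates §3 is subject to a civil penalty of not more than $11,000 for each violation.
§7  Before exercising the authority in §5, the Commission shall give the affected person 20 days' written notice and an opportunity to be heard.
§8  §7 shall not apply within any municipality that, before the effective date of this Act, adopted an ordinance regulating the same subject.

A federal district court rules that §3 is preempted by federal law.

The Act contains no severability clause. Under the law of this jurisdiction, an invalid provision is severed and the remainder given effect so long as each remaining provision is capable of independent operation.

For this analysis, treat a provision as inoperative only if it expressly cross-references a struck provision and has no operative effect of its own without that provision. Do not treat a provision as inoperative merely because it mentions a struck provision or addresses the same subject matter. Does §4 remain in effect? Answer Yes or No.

Yes

§3 is struck. The only function of §6 is the civil penalty for violating §3, so it cannot stand once §3 is removed. §4 mentions §6 but its own obligation stands independently of §6, so §4 is not affected. Under the stated default rule, only provisions that cannot operate independently fall away; the rest are enforced. That leaves §1, §2, §4, §5, §7, and §8 in effect. §4 is among the surviving provisions, so the answer is yes.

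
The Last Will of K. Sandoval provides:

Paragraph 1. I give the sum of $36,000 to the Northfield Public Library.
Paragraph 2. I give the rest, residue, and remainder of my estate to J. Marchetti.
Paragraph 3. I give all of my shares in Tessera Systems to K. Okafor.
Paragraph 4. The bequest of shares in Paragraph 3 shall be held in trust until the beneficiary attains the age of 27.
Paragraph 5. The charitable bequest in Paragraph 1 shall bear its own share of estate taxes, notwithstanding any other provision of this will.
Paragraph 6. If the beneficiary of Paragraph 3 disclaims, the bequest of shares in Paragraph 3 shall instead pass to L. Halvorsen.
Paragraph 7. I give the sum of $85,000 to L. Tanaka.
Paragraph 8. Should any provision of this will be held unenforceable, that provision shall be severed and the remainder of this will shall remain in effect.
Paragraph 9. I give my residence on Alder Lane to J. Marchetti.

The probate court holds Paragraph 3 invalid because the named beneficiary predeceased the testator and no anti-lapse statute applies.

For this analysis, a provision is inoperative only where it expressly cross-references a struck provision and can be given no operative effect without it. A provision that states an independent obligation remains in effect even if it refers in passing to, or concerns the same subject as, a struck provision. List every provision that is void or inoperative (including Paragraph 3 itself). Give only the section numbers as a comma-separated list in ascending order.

Paragraph 3 is struck. The only function of Paragraph 4 is the trust for Paragraph 3, so it cannot stand once Paragraph 3 is removed. Paragraph 6 has no operative effect of its own apart from Paragraph 3 and is therefore inoperative. Under the severability clause in Paragraph 8, the remaining provisions continue in force. The provisions still in force are Paragraph 1, Paragraph 2, Paragraph 5, Paragraph 7, Paragraph 8, and Paragraph 9.

3, 4, 6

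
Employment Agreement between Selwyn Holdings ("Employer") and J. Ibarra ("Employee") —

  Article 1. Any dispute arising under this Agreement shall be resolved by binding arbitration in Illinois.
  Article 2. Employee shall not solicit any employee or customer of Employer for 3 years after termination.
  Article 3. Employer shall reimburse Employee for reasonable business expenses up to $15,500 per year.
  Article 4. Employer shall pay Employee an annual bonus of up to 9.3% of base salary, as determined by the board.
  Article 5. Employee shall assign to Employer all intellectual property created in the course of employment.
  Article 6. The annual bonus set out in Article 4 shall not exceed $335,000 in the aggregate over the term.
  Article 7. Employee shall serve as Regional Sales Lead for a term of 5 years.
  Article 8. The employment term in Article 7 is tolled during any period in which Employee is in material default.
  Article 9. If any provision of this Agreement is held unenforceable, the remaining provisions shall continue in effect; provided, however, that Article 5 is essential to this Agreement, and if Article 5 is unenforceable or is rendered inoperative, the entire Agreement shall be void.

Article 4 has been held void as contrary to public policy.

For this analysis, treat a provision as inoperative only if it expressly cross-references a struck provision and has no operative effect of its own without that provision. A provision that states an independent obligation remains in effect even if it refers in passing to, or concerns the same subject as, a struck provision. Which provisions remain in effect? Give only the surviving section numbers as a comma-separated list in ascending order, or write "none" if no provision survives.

Article 4 is struck. The whole of Article 6 is the aggregate cap on the annual bonus, defined by reference to Article 4, so Article 6 cannot stand once Article 4 is removed. Article 9 makes Article 5 an essential term, but Article 5 is unaffected, so the severability proviso in Article 9 preserves the remaining provisions. Article 1, Article 2, Article 3, Article 5, Article 7, Article 8, and Article 9 remain in effect.

1, 2, 3, 5, 7, 8, 9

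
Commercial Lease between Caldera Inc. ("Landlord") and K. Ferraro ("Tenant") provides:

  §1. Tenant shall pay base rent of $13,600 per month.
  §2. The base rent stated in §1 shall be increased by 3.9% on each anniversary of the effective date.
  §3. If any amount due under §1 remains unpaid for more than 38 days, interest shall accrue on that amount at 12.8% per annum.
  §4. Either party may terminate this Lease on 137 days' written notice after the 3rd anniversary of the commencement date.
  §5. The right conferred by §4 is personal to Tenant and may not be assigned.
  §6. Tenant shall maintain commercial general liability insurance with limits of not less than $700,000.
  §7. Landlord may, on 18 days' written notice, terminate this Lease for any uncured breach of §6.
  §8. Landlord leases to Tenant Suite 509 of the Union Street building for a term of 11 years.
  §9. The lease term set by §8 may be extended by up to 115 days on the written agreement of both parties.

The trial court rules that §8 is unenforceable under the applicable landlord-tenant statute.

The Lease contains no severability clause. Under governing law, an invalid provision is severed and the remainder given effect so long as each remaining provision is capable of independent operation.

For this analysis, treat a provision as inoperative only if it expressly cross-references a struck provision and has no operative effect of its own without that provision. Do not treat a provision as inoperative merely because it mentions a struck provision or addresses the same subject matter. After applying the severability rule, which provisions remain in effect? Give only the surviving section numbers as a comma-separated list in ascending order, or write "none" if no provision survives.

1, 2, 3, 4, 5, 6, 7

§8 is struck. The whole of §9 is the extension of the lease term, defined by reference to §8, so §9 cannot stand once §8 is removed. Under the stated default rule, only provisions that cannot operate independently fall away; the rest are enforced. §1, §2, §3, §4, §5, §6, and §7 remain in effect.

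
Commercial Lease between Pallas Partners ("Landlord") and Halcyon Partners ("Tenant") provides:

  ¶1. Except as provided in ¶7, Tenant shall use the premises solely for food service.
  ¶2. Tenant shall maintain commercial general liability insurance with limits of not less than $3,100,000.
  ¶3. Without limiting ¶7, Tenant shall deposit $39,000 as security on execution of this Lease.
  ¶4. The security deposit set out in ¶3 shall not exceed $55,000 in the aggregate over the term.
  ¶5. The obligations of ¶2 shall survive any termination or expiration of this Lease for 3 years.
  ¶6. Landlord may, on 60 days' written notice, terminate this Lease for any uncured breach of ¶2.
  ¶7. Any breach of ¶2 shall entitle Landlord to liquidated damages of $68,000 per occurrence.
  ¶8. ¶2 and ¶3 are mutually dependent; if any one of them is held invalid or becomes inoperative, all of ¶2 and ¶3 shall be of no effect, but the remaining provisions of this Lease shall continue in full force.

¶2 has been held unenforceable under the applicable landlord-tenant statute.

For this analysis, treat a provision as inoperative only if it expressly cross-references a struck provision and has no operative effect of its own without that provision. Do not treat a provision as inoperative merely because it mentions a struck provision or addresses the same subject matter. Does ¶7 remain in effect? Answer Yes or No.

¶2 is struck. ¶5 merely fixes the survival period for ¶2; with ¶2 gone it has nothing to operate on and falls away. The only function of ¶6 is the termination right for breach of ¶2, so it cannot stand once ¶2 is removed. The whole of ¶7 is the liquidated-damages amount, defined by reference to ¶2, so ¶7 cannot stand once ¶2 is removed. Although ¶1 refers to ¶7, its operative terms do not depend on ¶7, so it remains in effect. ¶8 declares ¶2 and ¶3 mutually dependent; since one of them has fallen, all of them are of no effect. That brings down ¶3 as well. ¶4 in turn depends solely on a provision now struck and likewise falls. The remainder continues in force under ¶8. That leaves ¶1 and ¶8 in effect. ¶7 is among the inoperative provisions, so the answer is no.

No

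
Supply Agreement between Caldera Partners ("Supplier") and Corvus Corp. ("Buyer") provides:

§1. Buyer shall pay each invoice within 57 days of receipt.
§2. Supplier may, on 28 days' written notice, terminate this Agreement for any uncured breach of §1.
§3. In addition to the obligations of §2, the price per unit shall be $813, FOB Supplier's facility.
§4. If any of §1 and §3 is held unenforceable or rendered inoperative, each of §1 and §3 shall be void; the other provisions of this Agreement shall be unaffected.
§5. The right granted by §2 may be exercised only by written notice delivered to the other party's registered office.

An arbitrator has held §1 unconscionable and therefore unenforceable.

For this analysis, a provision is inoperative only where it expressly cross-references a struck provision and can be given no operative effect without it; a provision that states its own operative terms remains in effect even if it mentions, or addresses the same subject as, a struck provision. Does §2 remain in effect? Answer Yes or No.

§1 is struck. §2 operates only by reference to §1, so it falls with §1. §5 operates only by reference to §2, so it falls with §2. §4 declares §1 and §3 mutually dependent; since one of them has fallen, all of them are of no effect. That brings down §3 as well. The remainder continues in force under §4. Only §4 remains in effect. §2 is among the inoperative provisions, so the answer is no.

No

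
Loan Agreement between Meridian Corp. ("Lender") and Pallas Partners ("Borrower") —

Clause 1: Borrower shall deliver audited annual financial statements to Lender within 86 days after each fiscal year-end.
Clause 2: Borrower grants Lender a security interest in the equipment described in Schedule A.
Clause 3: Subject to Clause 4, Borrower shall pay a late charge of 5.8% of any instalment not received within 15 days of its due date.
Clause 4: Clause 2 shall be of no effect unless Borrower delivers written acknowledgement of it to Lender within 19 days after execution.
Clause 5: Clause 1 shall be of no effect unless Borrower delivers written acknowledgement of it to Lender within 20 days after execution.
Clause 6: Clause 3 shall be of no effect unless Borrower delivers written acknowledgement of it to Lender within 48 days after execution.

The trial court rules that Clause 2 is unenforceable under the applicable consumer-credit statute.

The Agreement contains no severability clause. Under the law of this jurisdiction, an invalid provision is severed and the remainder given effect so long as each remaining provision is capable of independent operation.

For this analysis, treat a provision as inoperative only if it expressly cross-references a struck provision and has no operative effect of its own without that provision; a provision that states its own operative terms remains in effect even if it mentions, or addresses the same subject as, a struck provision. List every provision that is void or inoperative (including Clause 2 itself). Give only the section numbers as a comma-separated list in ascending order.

2, 4

Clause 2 is struck. Clause 4 has no operative effect of its own apart from Clause 2 and is therefore inoperative. Clause 3 mentions Clause 4 but its own obligation stands independently of Clause 4, so Clause 3 is not affected. Under the stated default rule, only provisions that cannot operate independently fall away; the rest are enforced. Clause 1, Clause 3, Clause 5, and Clause 6 remain in effect.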